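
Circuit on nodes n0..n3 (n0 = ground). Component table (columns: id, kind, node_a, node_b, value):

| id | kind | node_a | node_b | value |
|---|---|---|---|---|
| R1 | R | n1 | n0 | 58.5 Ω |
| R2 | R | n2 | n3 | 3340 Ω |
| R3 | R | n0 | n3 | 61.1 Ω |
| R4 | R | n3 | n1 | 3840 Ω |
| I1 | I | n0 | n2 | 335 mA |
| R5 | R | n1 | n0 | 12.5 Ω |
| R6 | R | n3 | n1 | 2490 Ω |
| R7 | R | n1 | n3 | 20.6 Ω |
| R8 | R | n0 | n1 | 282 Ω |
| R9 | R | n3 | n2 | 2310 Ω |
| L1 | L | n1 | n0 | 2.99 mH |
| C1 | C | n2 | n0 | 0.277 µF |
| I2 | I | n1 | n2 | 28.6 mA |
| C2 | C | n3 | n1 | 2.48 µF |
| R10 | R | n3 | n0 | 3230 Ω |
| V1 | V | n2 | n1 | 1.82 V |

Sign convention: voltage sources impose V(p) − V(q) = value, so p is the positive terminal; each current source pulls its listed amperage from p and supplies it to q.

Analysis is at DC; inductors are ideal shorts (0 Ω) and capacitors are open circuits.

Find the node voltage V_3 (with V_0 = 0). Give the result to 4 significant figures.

0.02001 V

Apply KCL at each of the 3 non-ground nodes and solve the resulting linear system.
Node n1: branches {R1, R4, R5, R6, R7, R8, L1, I2, C2, V1} → V_1 = 0.000
Node n2: branches {R2, I1, R9, C1, I2, V1} → V_2 = 1.820
Node n3: branches {R2, R3, R4, R6, R7, R9, C2, R10} → V_3 = 0.02001
Source currents: i(L1)=0.3347, i(V1)=0.3623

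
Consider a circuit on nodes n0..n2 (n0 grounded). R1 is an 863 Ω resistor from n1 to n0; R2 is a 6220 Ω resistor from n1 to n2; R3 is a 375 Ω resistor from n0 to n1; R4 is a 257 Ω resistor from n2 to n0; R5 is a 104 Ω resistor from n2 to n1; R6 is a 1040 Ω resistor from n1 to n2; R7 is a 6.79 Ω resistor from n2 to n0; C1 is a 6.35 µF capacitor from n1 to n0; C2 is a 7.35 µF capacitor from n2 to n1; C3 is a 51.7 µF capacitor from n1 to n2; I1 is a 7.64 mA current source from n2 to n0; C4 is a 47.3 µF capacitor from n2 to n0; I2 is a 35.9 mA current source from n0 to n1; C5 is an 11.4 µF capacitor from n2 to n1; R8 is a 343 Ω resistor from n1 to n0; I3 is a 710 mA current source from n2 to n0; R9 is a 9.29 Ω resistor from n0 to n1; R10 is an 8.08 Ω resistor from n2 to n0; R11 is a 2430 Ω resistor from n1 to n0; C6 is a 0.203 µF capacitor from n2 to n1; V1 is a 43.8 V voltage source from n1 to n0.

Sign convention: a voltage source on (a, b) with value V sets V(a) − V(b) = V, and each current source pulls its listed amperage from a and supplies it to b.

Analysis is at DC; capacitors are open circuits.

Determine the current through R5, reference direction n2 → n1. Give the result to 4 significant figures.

-0.4295 A

MNA unknowns: 2 node voltages V₁..V_2 plus 1 source current (V1)
R1: Y=0.001159 on G[1,0]
R2: Y=0.0001608 on G[1,2]
R3: Y=0.002667 on G[0,1]
R4: Y=0.003891 on G[2,0]
R5: Y=0.009615 on G[2,1]
R6: Y=0.0009615 on G[1,2]
R7: Y=0.1473 on G[2,0]
C1: Y=0.000 on G[1,0]
C2: Y=0.000 on G[2,1]
C3: Y=0.000 on G[1,2]
I1: z[2]−=0.00764, z[0]+=0.00764
C4: Y=0.000 on G[2,0]
I2: z[0]−=0.0359, z[1]+=0.0359
C5: Y=0.000 on G[2,1]
R8: Y=0.002915 on G[1,0]
I3: z[2]−=0.71, z[0]+=0.71
R9: Y=0.1076 on G[0,1]
R10: Y=0.1238 on G[2,0]
R11: Y=0.0004115 on G[1,0]
C6: Y=0.000 on G[2,1]
V1: row V1−V0=43.8, i_V1 at 1,0
solve → V1=43.80, V2=-0.8658
aux → i_V1=-5.472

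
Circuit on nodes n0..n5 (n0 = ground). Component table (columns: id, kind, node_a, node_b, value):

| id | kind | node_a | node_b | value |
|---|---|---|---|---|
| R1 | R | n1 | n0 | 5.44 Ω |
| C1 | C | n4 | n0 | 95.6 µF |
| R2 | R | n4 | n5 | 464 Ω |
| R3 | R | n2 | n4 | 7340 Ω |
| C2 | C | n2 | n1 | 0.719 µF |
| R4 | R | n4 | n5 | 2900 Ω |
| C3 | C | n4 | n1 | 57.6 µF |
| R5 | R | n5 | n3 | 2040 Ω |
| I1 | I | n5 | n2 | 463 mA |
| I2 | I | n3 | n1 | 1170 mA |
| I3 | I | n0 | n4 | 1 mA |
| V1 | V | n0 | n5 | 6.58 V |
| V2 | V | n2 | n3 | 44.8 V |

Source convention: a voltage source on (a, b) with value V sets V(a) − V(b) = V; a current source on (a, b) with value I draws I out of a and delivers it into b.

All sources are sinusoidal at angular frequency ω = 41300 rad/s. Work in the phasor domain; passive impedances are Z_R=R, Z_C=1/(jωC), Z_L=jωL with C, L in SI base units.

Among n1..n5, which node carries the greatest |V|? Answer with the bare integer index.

3

Apply KCL at each of the 5 non-ground nodes and solve the resulting linear system.
Node n1: branches {R1, C2, C3, I2} → V_1 = 0.03047-0.3170j
Node n2: branches {R3, C2, I1, V2} → V_2 = -0.4521+22.85j
Node n3: branches {R5, I2, V2} → V_3 = -45.25+22.85j
Node n4: branches {C1, R2, R3, R4, C3, I3} → V_4 = 0.01200-0.1167j
Node n5: branches {R2, R4, R5, I1, V1} → V_5 = -6.580+0.000j
Source currents: i(V1)=0.4655-0.01091j, i(V2)=1.151+0.01120j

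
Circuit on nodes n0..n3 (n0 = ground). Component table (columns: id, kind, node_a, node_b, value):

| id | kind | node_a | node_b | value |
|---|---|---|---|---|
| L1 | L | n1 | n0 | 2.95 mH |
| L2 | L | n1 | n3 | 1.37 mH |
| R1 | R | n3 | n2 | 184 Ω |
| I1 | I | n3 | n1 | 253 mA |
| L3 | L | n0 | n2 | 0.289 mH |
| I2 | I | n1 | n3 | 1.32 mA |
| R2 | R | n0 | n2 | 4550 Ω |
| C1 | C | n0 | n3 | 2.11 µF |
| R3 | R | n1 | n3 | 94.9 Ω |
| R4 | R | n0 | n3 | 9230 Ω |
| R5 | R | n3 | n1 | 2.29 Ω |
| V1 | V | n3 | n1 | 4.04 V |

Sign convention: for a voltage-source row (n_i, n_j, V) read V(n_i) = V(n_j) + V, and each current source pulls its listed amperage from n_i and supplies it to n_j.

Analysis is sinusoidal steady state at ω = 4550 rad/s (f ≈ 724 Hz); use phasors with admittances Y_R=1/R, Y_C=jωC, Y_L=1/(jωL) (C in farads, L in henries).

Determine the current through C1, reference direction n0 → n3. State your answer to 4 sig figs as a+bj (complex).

-0.003770-0.04417j A

Apply KCL at each of the 3 non-ground nodes and solve the resulting linear system.
Node n1: branches {L1, L2, I1, I2, R3, R5, V1} → V_1 = 0.5613-0.3927j
Node n2: branches {R1, L3, R2} → V_2 = 0.003051+0.03286j
Node n3: branches {L2, R1, I1, I2, C1, R3, R4, R5, V1} → V_3 = 4.601-0.3927j
Source currents: i(V1)=-2.088+0.6063j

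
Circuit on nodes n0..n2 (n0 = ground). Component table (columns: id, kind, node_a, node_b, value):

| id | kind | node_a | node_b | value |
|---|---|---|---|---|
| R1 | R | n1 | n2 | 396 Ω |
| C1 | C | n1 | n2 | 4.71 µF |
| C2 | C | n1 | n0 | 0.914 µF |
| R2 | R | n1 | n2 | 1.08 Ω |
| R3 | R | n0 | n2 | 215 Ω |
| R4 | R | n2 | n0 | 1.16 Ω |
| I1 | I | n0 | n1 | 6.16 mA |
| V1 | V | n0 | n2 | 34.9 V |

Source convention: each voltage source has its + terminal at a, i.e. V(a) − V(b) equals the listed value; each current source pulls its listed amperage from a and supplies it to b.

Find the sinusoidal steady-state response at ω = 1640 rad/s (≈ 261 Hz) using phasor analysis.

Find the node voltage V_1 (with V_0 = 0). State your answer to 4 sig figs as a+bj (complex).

MNA unknowns: 2 node voltages V₁..V_2 plus 1 source current (V1)
R1: Y=0.002525+0.000j on G[1,2]
C1: Y=0.000+0.007724j on G[1,2]
C2: Y=0.000+0.001499j on G[1,0]
R2: Y=0.9259+0.000j on G[1,2]
R3: Y=0.004651+0.000j on G[0,2]
R4: Y=0.8621+0.000j on G[2,0]
I1: z[0]−=0.00616, z[1]+=0.00616
V1: row V0−V2=34.9, i_V1 at 0,2
solve → V1=-34.89+0.05627j, V2=-34.90+0.000j
aux → i_V1=-30.25-0.05230j

-34.89+0.05627j V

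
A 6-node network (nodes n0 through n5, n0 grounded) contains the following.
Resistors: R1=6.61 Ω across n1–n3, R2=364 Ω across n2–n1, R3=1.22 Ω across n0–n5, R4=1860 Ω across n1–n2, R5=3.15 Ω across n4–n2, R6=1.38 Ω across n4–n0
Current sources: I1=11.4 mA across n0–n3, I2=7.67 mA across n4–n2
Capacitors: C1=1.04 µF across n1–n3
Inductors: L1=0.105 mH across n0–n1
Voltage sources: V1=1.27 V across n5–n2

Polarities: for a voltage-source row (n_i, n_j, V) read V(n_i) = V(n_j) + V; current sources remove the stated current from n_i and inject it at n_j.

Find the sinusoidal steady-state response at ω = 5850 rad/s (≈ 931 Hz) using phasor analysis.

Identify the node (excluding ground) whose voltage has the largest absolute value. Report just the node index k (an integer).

2

Apply KCL at each of the 5 non-ground nodes and solve the resulting linear system.
Node n1: branches {R1, R2, R4, C1, L1} → V_1 = 1.006e-05+0.005000j
Node n2: branches {R2, R4, R5, I2, V1} → V_2 = -0.9923+1.574e-05j
Node n3: branches {R1, I1, C1} → V_3 = 0.07524+0.001975j
Node n4: branches {R5, I2, R6} → V_4 = -0.3096+4.794e-06j
Node n5: branches {R3, V1} → V_5 = 0.2777+1.574e-05j
Source currents: i(V1)=-0.2276-1.290e-05j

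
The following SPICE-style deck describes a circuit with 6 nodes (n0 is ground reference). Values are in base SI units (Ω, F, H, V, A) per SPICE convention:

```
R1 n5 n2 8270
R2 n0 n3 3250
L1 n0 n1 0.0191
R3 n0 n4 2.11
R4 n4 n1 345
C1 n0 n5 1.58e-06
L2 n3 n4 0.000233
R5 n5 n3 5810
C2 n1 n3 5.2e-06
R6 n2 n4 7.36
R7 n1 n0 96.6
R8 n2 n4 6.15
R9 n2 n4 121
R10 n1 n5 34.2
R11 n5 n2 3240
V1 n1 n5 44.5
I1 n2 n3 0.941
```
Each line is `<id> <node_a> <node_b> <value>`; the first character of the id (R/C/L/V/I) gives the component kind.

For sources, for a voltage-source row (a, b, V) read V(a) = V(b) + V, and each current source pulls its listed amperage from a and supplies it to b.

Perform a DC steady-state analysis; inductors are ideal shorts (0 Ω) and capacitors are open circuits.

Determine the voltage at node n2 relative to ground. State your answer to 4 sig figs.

-3.179 V

Apply KCL at each of the 5 non-ground nodes and solve the resulting linear system.
Node n1: branches {L1, R4, C2, R7, R10, V1} → V_1 = 0.000
Node n2: branches {R1, R6, R8, R9, R11, I1} → V_2 = -3.179
Node n3: branches {R2, L2, R5, C2, I1} → V_3 = -0.05323
Node n4: branches {R3, R4, L2, R6, R8, R9} → V_4 = -0.05323
Node n5: branches {R1, C1, R5, R10, R11, V1} → V_5 = -44.50
Source currents: i(L1)=-0.02525, i(L2)=0.9334, i(V1)=-1.327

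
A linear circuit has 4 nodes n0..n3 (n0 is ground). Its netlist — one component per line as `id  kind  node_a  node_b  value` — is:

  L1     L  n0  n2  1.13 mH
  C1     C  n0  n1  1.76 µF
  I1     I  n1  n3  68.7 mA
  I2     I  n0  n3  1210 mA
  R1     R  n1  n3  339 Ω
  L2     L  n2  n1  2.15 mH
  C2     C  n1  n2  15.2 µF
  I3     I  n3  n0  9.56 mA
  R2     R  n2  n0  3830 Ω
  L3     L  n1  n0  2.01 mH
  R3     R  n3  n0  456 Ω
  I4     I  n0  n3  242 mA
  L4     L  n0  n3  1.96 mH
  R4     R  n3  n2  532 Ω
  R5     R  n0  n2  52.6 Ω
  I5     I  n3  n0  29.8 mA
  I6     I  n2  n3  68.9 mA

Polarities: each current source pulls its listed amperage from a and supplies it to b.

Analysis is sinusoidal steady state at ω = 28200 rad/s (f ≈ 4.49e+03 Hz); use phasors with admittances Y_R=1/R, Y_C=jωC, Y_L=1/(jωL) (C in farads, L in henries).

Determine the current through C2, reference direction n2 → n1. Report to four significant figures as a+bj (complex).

-0.4597-0.2290j A

MNA unknowns: 3 node voltages V₁..V_3
L1: Y=0.000-0.03138j on G[0,2]
C1: Y=0.000+0.04963j on G[0,1]
I1: z[1]−=0.0687, z[3]+=0.0687
I2: z[0]−=1.21, z[3]+=1.21
R1: Y=0.002950+0.000j on G[1,3]
L2: Y=0.000-0.01649j on G[2,1]
C2: Y=0.000+0.4286j on G[1,2]
I3: z[3]−=0.00956, z[0]+=0.00956
R2: Y=0.0002611+0.000j on G[2,0]
L3: Y=0.000-0.01764j on G[1,0]
R3: Y=0.002193+0.000j on G[3,0]
I4: z[0]−=0.242, z[3]+=0.242
L4: Y=0.000-0.01809j on G[0,3]
R4: Y=0.001880+0.000j on G[3,2]
R5: Y=0.01901+0.000j on G[0,2]
I5: z[3]−=0.0298, z[0]+=0.0298
I6: z[2]−=0.0689, z[3]+=0.0689
solve → V1=-1.176+13.50j, V2=-1.710+14.57j, V3=25.55+75.40j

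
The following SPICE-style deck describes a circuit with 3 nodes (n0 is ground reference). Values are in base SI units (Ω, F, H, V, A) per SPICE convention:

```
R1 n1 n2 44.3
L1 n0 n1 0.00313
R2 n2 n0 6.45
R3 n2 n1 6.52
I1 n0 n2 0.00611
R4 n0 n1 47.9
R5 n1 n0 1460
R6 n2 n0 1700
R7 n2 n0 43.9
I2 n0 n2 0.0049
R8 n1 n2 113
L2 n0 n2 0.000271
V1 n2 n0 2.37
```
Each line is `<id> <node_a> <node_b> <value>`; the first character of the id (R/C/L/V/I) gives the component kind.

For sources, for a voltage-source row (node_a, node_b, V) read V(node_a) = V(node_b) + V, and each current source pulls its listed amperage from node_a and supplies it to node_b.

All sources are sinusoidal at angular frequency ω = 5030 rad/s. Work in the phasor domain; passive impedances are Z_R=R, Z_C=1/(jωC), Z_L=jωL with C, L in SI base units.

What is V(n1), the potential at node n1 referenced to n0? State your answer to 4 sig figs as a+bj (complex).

1.939+0.5967j V

Apply KCL at each of the 2 non-ground nodes and solve the resulting linear system.
Node n1: branches {R1, L1, R3, R4, R5, R8} → V_1 = 1.939+0.5967j
Node n2: branches {R1, R2, R3, I1, R6, R7, I2, R8, L2, V1} → V_2 = 2.370+0.000j
Source currents: i(V1)=-0.4915+1.849j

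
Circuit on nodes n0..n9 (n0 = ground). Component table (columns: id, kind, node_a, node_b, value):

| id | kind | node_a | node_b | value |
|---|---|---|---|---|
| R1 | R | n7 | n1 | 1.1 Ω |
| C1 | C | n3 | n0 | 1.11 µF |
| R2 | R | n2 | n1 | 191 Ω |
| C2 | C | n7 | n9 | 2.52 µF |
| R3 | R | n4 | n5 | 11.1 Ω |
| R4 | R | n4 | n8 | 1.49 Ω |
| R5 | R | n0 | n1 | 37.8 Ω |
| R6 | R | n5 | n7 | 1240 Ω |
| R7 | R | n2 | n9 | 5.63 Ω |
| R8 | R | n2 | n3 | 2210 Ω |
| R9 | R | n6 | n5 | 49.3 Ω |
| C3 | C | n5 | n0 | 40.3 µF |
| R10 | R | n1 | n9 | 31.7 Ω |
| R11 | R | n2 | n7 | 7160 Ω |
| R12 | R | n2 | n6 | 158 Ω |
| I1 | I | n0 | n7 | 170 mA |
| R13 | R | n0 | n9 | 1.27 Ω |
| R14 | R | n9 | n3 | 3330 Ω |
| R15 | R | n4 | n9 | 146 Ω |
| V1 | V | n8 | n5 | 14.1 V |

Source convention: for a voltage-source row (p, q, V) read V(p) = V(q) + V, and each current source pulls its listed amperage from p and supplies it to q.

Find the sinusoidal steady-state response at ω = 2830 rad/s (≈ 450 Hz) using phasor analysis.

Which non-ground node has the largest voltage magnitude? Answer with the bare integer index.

8

Apply KCL at each of the 9 non-ground nodes and solve the resulting linear system.
Node n1: branches {R1, R2, R5, R10} → V_1 = 2.743-0.2790j
Node n2: branches {R2, R7, R8, R11, R12} → V_2 = 0.2868+0.02838j
Node n3: branches {C1, R8, R14} → V_3 = 0.01987-0.05785j
Node n4: branches {R3, R4, R15} → V_4 = 12.25+0.6798j
Node n5: branches {R3, R6, R9, C3, V1} → V_5 = -0.07439+0.6857j
Node n6: branches {R9, R12} → V_6 = 0.01151+0.5294j
Node n7: branches {R1, C2, R6, R11, I1} → V_7 = 2.925-0.2993j
Node n8: branches {R4, V1} → V_8 = 14.03+0.6857j
Node n9: branches {C2, R7, R10, R13, R14, R15} → V_9 = 0.2228+0.02007j
Source currents: i(V1)=-1.193-0.003984j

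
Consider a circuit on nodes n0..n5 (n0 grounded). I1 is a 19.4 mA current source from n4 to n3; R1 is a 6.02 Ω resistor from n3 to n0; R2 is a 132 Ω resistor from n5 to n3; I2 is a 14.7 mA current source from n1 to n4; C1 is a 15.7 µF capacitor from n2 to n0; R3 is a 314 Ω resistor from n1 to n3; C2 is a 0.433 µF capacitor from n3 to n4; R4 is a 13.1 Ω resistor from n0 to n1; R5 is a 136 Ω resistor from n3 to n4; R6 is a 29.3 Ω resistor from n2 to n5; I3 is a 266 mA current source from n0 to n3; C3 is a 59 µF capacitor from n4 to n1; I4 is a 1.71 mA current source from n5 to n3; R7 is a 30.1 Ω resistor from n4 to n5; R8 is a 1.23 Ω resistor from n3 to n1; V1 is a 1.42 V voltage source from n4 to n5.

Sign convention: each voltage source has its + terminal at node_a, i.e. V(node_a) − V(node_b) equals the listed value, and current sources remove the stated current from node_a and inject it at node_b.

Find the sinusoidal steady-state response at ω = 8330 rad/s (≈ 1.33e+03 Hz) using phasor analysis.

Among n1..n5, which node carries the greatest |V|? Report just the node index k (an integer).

3

MNA unknowns: 5 node voltages V₁..V_5 plus 1 source current (V1)
I1: z[4]−=0.0194, z[3]+=0.0194
R1: Y=0.1661+0.000j on G[3,0]
R2: Y=0.007576+0.000j on G[5,3]
I2: z[1]−=0.0147, z[4]+=0.0147
C1: Y=0.000+0.1308j on G[2,0]
R3: Y=0.003185+0.000j on G[1,3]
C2: Y=0.000+0.003607j on G[3,4]
R4: Y=0.07634+0.000j on G[0,1]
R5: Y=0.007353+0.000j on G[3,4]
R6: Y=0.03413+0.000j on G[2,5]
I3: z[0]−=0.266, z[3]+=0.266
C3: Y=0.000+0.4915j on G[4,1]
I4: z[5]−=0.00171, z[3]+=0.00171
R7: Y=0.03322+0.000j on G[4,5]
R8: Y=0.8130+0.000j on G[3,1]
V1: row V4−V5=1.42, i_V1 at 4,5
solve → V1=1.074+0.01626j, V2=-0.02566+0.08151j, V3=1.172+0.01273j, V4=1.082-0.01680j, V5=-0.3380-0.01680j
aux → i_V1=-0.06757-0.003579j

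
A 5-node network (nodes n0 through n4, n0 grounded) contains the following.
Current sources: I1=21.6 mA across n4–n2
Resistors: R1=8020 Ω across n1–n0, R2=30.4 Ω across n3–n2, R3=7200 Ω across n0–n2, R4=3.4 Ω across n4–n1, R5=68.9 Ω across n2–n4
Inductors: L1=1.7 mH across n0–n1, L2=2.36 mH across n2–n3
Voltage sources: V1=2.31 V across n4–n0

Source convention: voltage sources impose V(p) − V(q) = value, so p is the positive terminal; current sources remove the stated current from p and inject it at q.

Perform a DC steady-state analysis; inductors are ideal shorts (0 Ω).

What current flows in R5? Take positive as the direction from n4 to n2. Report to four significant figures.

MNA unknowns: 4 node voltages V₁..V_4 plus 3 source currents (L1, L2, V1)
I1: z[4]−=0.0216, z[2]+=0.0216
R1: Y=0.0001247 on G[1,0]
R2: Y=0.03289 on G[3,2]
L1: row V0−V1=0, i_L1 at 0,1
R3: Y=0.0001389 on G[0,2]
R4: Y=0.2941 on G[4,1]
L2: row V2−V3=0, i_L2 at 2,3
R5: Y=0.01451 on G[2,4]
V1: row V4−V0=2.31, i_V1 at 4,0
solve → V1=0.000, V2=3.762, V3=3.762, V4=2.310
aux → i_L1=-0.6794, i_L2=0.000, i_V1=-0.6799

-0.02108 A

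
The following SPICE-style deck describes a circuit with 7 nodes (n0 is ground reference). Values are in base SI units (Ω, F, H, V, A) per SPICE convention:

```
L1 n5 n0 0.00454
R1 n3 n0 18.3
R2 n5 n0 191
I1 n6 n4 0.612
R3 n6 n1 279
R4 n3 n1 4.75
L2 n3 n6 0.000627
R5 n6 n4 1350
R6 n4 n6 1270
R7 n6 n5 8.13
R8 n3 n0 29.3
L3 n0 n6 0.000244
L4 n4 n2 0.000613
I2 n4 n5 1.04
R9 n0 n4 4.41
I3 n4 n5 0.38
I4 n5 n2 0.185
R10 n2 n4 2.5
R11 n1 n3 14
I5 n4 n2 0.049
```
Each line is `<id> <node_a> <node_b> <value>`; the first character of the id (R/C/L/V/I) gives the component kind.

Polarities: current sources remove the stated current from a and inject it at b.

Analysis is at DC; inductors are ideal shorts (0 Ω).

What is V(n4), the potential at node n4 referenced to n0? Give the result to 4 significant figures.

-2.729 V

Apply KCL at each of the 6 non-ground nodes and solve the resulting linear system.
Node n1: branches {R3, R4, R11} → V_1 = 0.000
Node n2: branches {L4, I4, R10, I5} → V_2 = -2.729
Node n3: branches {R1, R4, L2, R8, R11} → V_3 = 0.000
Node n4: branches {I1, R5, R6, L4, I2, R9, I3, R10, I5} → V_4 = -2.729
Node n5: branches {L1, R2, R7, I2, I3, I4} → V_5 = 0.000
Node n6: branches {I1, R3, L2, R5, R6, R7, L3} → V_6 = 0.000
Source currents: i(L1)=1.235, i(L2)=0.000, i(L3)=0.6162, i(L4)=-0.2340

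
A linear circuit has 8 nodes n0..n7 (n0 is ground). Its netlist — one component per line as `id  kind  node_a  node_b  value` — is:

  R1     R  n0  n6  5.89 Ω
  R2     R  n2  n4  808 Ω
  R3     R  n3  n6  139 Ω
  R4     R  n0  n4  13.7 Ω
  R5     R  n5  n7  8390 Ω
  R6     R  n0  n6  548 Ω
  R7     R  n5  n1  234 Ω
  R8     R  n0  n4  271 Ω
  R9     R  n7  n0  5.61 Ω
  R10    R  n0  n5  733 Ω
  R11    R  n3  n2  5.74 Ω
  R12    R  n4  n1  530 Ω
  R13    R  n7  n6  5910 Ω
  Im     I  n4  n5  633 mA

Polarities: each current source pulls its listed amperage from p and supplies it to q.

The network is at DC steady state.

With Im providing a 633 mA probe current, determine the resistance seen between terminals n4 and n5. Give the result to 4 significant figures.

Element admittances at DC:
  Y(R1) = 0.1698 S between n0,n6
  Y(R2) = 0.001238 S between n2,n4
  Y(R3) = 0.007194 S between n3,n6
  Y(R4) = 0.07299 S between n0,n4
  Y(R5) = 0.0001192 S between n5,n7
  Y(R6) = 0.001825 S between n0,n6
  Y(R7) = 0.004274 S between n5,n1
  Y(R8) = 0.003690 S between n0,n4
  Y(R9) = 0.1783 S between n7,n0
  Y(R10) = 0.001364 S between n0,n5
  Y(R11) = 0.1742 S between n3,n2
  Y(R12) = 0.001887 S between n4,n1
  Y(R13) = 0.0001692 S between n7,n6
  Im: injects 0.633 A into n5 (from n4)
Assemble and solve the 7×7 MNA system:
  V(n1)=154.6  V(n2)=-0.6734  V(n3)=-0.6477  V(n4)=-4.288  V(n5)=224.7  V(n6)=-0.02590  V(n7)=0.1500

R_eq = 361.7 Ω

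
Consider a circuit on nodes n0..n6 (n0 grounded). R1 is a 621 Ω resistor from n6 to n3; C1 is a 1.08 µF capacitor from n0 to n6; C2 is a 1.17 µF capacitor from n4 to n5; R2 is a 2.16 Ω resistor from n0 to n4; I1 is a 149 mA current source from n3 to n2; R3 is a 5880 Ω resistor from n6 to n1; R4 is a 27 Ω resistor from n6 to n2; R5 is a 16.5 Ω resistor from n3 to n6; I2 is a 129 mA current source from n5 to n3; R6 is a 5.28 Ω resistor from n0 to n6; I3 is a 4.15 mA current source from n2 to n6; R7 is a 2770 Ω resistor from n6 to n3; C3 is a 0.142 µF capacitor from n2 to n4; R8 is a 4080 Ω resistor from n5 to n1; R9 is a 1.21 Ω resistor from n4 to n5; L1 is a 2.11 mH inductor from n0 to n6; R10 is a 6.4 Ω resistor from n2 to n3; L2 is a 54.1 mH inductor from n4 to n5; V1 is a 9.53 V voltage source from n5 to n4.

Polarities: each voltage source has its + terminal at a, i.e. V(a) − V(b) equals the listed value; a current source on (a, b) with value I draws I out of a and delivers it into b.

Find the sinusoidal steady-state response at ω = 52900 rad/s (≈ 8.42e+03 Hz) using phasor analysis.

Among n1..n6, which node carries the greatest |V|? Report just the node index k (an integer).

Apply KCL at each of the 6 non-ground nodes and solve the resulting linear system.
Node n1: branches {R3, R8} → V_1 = 5.712-0.07887j
Node n2: branches {I1, R4, I3, C3, R10} → V_2 = 2.153-0.4721j
Node n3: branches {R1, I1, R5, I2, R7, R10} → V_3 = 1.618-0.4083j
Node n4: branches {C2, R2, C3, R9, L2, V1} → V_4 = -0.2722+0.03928j
Node n5: branches {C2, I2, R8, R9, L2, V1} → V_5 = 9.258+0.03928j
Node n6: branches {R1, C1, R3, R4, R5, R6, I3, R7, L1} → V_6 = 0.6021-0.2492j
Source currents: i(V1)=-8.006-0.5865j

5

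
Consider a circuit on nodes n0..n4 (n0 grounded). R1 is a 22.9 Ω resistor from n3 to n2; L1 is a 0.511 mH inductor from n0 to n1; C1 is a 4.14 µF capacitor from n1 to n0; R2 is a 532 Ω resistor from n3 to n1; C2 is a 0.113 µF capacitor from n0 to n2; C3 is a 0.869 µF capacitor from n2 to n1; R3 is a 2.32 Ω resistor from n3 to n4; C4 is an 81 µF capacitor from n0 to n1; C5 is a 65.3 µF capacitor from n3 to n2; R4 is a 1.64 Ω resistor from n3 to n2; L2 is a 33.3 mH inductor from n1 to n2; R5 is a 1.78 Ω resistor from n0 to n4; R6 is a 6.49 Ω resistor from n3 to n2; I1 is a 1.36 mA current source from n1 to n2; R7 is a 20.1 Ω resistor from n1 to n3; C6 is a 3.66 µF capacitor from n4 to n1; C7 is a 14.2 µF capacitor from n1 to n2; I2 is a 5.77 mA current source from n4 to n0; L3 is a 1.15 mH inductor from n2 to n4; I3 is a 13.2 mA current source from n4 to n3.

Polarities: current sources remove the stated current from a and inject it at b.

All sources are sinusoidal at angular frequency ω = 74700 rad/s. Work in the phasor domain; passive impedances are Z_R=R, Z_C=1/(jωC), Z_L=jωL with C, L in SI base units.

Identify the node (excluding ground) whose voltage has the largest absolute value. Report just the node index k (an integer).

4

MNA unknowns: 4 node voltages V₁..V_4
R1: Y=0.04367+0.000j on G[3,2]
L1: Y=0.000-0.02620j on G[0,1]
C1: Y=0.000+0.3093j on G[1,0]
R2: Y=0.001880+0.000j on G[3,1]
C2: Y=0.000+0.008441j on G[0,2]
C3: Y=0.000+0.06491j on G[2,1]
R3: Y=0.4310+0.000j on G[3,4]
C4: Y=0.000+6.051j on G[0,1]
C5: Y=0.000+4.878j on G[3,2]
R4: Y=0.6098+0.000j on G[3,2]
L2: Y=0.000-0.0004020j on G[1,2]
R5: Y=0.5618+0.000j on G[0,4]
R6: Y=0.1541+0.000j on G[3,2]
I1: z[1]−=0.00136, z[2]+=0.00136
R7: Y=0.04975+0.000j on G[1,3]
C6: Y=0.000+0.2734j on G[4,1]
C7: Y=0.000+1.061j on G[1,2]
I2: z[4]−=0.00577, z[0]+=0.00577
L3: Y=0.000-0.01164j on G[2,4]
I3: z[4]−=0.0132, z[3]+=0.0132
solve → V1=-0.0001575-0.0005701j, V2=0.003245-0.005350j, V3=0.004099-0.006025j, V4=-0.01678+0.001726j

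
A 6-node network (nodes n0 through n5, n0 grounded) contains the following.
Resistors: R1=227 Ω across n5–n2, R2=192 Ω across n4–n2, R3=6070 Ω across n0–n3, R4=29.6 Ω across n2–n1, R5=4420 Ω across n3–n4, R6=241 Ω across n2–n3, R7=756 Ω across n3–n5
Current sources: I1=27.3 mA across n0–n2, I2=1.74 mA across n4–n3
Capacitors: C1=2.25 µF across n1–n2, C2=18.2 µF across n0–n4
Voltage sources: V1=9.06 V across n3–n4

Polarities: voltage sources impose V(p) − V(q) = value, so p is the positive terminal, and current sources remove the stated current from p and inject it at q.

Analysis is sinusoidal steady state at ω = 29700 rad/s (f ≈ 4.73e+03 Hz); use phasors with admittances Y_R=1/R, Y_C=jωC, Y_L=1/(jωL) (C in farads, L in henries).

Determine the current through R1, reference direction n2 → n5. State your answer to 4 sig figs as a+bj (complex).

Element admittances at ω=29700 rad/s:
  Y(R1) = 0.004405+0.000j S between n5,n2
  I1: injects 0.0273 A into n2 (from n0)
  Y(R2) = 0.005208+0.000j S between n4,n2
  Y(R3) = 0.0001647+0.000j S between n0,n3
  Y(C1) = 0.000+0.06682j S between n1,n2
  Y(R4) = 0.03378+0.000j S between n2,n1
  Y(C2) = 0.000+0.5405j S between n0,n4
  Y(R5) = 0.0002262+0.000j S between n3,n4
  I2: injects 0.00174 A into n3 (from n4)
  Y(R6) = 0.004149+0.000j S between n2,n3
  Y(R7) = 0.001323+0.000j S between n3,n5
  V1: constraint V(n3)−V(n4) = 9.06
Assemble and solve the 6×6 MNA system:
  V(n1)=7.143-0.04774j  V(n2)=7.143-0.04774j  V(n3)=9.060-0.04774j  V(n4)=1.455e-05-0.04774j  V(n5)=7.586-0.04774j
  i(V1)=-0.01171+7.866e-06j

-0.001950+0.000j A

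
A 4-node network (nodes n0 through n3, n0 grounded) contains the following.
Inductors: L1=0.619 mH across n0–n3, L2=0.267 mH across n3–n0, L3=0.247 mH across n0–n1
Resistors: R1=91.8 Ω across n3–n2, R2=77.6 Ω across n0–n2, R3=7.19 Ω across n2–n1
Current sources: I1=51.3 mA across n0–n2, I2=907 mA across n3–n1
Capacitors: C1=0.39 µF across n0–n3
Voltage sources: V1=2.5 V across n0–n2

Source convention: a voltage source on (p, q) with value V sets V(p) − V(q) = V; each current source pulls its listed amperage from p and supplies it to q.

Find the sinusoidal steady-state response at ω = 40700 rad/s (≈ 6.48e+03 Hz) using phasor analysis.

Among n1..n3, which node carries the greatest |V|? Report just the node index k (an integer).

3

Element admittances at ω=40700 rad/s:
  Y(L1) = 0.000-0.03969j S between n0,n3
  Y(L2) = 0.000-0.09202j S between n3,n0
  Y(L3) = 0.000-0.09947j S between n0,n1
  Y(R1) = 0.01089+0.000j S between n3,n2
  I1: injects 0.0513 A into n2 (from n0)
  Y(C1) = 0.000+0.01587j S between n0,n3
  I2: injects 0.907 A into n1 (from n3)
  Y(R2) = 0.01289+0.000j S between n0,n2
  Y(R3) = 0.1391+0.000j S between n2,n1
  V1: constraint V(n0)−V(n2) = 2.5
Assemble and solve the 4×4 MNA system:
  V(n1)=2.660+1.903j  V(n2)=-2.500+0.000j  V(n3)=-0.7517-7.994j
  i(V1)=-0.8203-0.1776j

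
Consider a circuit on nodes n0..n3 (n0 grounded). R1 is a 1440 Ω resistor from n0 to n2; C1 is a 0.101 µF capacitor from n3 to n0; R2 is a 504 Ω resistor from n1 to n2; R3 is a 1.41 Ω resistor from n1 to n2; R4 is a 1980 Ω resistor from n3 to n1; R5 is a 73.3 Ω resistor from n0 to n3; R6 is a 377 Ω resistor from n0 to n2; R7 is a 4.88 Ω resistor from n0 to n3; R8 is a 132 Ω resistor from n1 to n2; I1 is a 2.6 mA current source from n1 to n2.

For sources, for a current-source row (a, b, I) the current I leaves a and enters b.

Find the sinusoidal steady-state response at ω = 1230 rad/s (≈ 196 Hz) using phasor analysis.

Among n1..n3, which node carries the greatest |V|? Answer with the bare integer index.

1

Element admittances at ω=1230 rad/s:
  Y(R1) = 0.0006944+0.000j S between n0,n2
  Y(C1) = 0.000+0.0001242j S between n3,n0
  Y(R2) = 0.001984+0.000j S between n1,n2
  Y(R3) = 0.7092+0.000j S between n1,n2
  Y(R4) = 0.0005051+0.000j S between n3,n1
  Y(R5) = 0.01364+0.000j S between n0,n3
  Y(R6) = 0.002653+0.000j S between n0,n2
  Y(R7) = 0.2049+0.000j S between n0,n3
  Y(R8) = 0.007576+0.000j S between n1,n2
  I1: injects 0.0026 A into n2 (from n1)
Assemble and solve the 3×3 MNA system:
  V(n1)=-0.003142+0.000j  V(n2)=0.0004730+0.000j  V(n3)=-7.244e-06+4.109e-09j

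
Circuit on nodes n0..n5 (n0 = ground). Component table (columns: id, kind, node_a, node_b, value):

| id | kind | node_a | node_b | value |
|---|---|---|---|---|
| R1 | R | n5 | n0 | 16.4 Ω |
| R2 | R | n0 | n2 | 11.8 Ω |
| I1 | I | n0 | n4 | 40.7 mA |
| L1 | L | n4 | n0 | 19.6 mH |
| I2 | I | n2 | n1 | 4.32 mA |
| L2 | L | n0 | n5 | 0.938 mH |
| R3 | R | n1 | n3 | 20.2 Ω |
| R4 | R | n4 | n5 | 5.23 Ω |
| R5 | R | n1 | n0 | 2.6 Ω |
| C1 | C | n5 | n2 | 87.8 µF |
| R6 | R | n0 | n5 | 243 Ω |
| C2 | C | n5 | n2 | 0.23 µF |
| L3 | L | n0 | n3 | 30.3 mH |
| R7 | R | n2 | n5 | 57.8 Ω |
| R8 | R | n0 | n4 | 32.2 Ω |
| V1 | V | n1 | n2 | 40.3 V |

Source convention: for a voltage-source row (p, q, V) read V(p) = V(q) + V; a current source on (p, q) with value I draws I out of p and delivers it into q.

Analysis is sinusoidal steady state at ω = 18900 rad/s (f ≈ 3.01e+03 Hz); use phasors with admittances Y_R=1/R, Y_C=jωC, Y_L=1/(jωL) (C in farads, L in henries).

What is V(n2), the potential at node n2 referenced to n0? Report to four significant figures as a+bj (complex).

-26.99-2.562j V

Apply KCL at each of the 5 non-ground nodes and solve the resulting linear system.
Node n1: branches {I2, R3, R5, V1} → V_1 = 13.31-2.562j
Node n2: branches {R2, I2, C1, C2, R7, V1} → V_2 = -26.99-2.562j
Node n3: branches {R3, L3} → V_3 = 13.38-2.090j
Node n4: branches {I1, L1, R4, R8} → V_4 = -23.61-3.960j
Node n5: branches {R1, L2, R4, C1, R6, C2, R7} → V_5 = -27.71-4.270j
Source currents: i(V1)=-5.112+1.009j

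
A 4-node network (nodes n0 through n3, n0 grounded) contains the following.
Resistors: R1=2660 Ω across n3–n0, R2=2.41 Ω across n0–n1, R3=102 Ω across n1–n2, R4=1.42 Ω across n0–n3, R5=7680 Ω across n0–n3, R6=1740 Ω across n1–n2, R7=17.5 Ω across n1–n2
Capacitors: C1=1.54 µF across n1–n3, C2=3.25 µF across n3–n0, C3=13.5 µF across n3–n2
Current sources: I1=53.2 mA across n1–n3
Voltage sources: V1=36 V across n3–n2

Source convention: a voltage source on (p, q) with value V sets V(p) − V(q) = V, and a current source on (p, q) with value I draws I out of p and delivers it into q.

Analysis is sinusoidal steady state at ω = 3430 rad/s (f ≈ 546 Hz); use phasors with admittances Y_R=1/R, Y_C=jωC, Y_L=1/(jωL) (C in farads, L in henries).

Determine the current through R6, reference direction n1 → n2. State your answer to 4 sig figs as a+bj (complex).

0.01635+8.998e-05j A

MNA unknowns: 3 node voltages V₁..V_3 plus 1 source current (V1)
R1: Y=0.0003759+0.000j on G[3,0]
C1: Y=0.000+0.005282j on G[1,3]
R2: Y=0.4149+0.000j on G[0,1]
R3: Y=0.009804+0.000j on G[1,2]
R4: Y=0.7042+0.000j on G[0,3]
C2: Y=0.000+0.01115j on G[3,0]
R5: Y=0.0001302+0.000j on G[0,3]
R6: Y=0.0005747+0.000j on G[1,2]
R7: Y=0.05714+0.000j on G[1,2]
C3: Y=0.000+0.04630j on G[3,2]
I1: z[1]−=0.0532, z[3]+=0.0532
V1: row V3−V2=36, i_V1 at 3,2
solve → V1=-4.755+0.07068j, V2=-33.20-0.08588j, V3=2.798-0.08588j
aux → i_V1=-1.921-1.678j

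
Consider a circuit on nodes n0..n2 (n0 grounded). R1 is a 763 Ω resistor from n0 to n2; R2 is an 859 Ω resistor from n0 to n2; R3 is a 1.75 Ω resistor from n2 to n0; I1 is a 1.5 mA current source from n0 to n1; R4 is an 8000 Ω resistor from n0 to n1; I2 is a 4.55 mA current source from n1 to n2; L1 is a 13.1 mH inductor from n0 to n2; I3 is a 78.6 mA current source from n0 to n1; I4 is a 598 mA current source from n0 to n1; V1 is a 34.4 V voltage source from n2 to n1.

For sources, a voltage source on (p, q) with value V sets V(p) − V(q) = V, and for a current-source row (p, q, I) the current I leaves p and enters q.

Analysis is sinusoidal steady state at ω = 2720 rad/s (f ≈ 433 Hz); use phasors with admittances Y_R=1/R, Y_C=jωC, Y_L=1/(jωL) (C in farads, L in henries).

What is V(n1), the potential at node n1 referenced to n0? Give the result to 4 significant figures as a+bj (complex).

Apply KCL at each of the 2 non-ground nodes and solve the resulting linear system.
Node n1: branches {I1, R4, I2, I3, I4, V1} → V_1 = -33.21+0.05798j
Node n2: branches {R1, R2, R3, I2, L1, V1} → V_2 = 1.186+0.05798j
Source currents: i(V1)=-0.6777+7.248e-06j

-33.21+0.05798j V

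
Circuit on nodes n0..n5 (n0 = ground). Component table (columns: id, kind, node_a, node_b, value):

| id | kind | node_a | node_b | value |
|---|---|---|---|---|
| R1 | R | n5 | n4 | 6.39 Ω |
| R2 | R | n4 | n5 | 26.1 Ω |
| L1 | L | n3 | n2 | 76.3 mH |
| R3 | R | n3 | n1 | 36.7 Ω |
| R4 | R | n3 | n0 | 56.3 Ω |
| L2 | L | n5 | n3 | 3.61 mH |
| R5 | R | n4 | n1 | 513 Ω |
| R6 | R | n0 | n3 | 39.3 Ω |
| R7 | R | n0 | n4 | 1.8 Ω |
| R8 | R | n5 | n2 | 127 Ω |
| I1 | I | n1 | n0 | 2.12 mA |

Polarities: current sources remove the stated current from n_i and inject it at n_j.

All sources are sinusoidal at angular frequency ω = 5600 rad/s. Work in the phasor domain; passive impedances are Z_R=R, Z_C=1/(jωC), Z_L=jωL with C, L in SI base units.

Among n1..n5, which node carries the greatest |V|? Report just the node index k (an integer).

1

Element admittances at ω=5600 rad/s:
  Y(R1) = 0.1565+0.000j S between n5,n4
  Y(R2) = 0.03831+0.000j S between n4,n5
  Y(L1) = 0.000-0.002340j S between n3,n2
  Y(R3) = 0.02725+0.000j S between n3,n1
  Y(R4) = 0.01776+0.000j S between n3,n0
  Y(L2) = 0.000-0.04947j S between n5,n3
  Y(R5) = 0.001949+0.000j S between n4,n1
  Y(R6) = 0.02545+0.000j S between n0,n3
  Y(R7) = 0.5556+0.000j S between n0,n4
  Y(R8) = 0.007874+0.000j S between n5,n2
  I1: injects 0.00212 A into n0 (from n1)
Assemble and solve the 5×5 MNA system:
  V(n1)=-0.09238-0.01410j  V(n2)=-0.01403+0.006785j  V(n3)=-0.02103-0.01519j  V(n4)=-0.002180+0.001181j  V(n5)=-0.007495+0.004703j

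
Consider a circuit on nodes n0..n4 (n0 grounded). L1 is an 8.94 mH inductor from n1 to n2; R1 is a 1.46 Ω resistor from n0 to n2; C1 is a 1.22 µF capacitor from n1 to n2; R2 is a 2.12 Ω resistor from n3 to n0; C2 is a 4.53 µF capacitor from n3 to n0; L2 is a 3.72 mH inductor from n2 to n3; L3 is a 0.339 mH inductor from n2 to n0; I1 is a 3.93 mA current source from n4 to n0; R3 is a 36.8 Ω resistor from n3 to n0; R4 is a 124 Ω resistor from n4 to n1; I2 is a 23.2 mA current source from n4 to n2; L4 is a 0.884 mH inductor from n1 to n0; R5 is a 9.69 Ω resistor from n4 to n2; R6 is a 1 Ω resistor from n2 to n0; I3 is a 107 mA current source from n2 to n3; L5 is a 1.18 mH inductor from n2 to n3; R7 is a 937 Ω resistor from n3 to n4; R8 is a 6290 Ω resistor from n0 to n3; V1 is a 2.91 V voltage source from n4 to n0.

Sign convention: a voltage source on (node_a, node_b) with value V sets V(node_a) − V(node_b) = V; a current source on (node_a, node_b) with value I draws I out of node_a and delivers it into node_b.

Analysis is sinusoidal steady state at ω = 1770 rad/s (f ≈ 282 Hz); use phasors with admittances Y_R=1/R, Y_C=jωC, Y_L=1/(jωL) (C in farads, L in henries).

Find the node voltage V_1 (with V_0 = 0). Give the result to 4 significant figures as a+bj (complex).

Apply KCL at each of the 4 non-ground nodes and solve the resulting linear system.
Node n1: branches {L1, C1, R4, L4} → V_1 = 0.007906+0.03815j
Node n2: branches {L1, R1, C1, L2, L3, I2, R5, R6, I3, L5} → V_2 = 0.08565+0.05419j
Node n3: branches {R2, C2, L2, R3, I3, L5, R7, R8} → V_3 = 0.1659+0.09850j
Node n4: branches {I1, R4, I2, R5, R7, V1} → V_4 = 2.910+0.000j
Source currents: i(V1)=-0.3449+0.006005j

0.007906+0.03815j V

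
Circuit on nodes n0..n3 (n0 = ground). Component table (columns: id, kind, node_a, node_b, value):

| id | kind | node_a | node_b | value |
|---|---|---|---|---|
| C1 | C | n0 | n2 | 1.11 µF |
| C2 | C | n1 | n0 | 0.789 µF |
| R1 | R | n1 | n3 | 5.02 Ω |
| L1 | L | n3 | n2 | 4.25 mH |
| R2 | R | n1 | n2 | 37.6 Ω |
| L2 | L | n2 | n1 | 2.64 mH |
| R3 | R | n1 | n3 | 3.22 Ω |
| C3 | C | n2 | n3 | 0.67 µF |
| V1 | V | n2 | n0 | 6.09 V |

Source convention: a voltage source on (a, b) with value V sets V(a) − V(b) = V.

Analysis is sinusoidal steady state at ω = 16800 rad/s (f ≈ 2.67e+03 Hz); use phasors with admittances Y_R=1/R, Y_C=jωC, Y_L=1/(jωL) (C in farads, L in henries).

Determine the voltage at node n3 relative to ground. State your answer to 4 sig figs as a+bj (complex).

7.243-2.512j V

Apply KCL at each of the 3 non-ground nodes and solve the resulting linear system.
Node n1: branches {C2, R1, R2, L2, R3} → V_1 = 7.229-2.518j
Node n2: branches {C1, L1, R2, L2, C3, V1} → V_2 = 6.090+0.000j
Node n3: branches {R1, L1, R3, C3} → V_3 = 7.243-2.512j
Source currents: i(V1)=-0.03338-0.2094j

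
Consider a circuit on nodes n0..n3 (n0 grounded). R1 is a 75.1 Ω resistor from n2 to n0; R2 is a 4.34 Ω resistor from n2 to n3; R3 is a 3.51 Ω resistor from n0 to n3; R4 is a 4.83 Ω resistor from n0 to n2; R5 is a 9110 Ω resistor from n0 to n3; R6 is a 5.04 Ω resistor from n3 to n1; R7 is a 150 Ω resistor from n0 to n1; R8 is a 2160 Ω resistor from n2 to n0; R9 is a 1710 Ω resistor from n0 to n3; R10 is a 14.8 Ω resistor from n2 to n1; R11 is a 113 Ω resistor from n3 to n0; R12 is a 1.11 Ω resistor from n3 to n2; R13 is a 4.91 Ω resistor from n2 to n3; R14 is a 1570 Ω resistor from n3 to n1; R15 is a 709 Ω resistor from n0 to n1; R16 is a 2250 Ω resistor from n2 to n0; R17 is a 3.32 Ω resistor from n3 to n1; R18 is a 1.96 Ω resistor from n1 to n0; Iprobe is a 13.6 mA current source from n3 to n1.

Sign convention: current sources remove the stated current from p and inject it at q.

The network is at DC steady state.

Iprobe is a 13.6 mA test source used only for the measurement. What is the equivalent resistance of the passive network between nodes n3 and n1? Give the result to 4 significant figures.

Apply KCL at each of the 3 non-ground nodes and solve the resulting linear system.
Node n1: branches {R6, R7, R10, R14, R15, R17, R18, Iprobe} → V_1 = 0.008006
Node n2: branches {R1, R2, R4, R8, R10, R12, R13, R16} → V_2 = -0.006955
Node n3: branches {R2, R3, R5, R6, R9, R11, R12, R13, R14, R17, Iprobe} → V_3 = -0.008865

R_eq = 1.241 Ω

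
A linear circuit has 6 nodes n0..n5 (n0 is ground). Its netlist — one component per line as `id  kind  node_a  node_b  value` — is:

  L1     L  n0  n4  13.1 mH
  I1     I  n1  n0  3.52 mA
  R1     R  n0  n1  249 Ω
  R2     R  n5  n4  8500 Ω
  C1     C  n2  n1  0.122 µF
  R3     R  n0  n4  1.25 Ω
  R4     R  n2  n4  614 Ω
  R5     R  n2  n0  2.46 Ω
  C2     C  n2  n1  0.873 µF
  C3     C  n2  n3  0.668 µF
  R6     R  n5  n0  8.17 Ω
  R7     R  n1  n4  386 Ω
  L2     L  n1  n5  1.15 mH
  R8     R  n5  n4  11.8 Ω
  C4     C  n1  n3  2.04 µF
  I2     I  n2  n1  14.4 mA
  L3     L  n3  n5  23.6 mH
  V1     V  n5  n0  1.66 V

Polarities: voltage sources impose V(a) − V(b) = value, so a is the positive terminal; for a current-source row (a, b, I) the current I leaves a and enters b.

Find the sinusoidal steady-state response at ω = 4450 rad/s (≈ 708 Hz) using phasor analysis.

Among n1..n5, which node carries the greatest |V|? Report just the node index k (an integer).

1

MNA unknowns: 5 node voltages V₁..V_5 plus 1 source current (V1)
L1: Y=0.000-0.01715j on G[0,4]
I1: z[1]−=0.00352, z[0]+=0.00352
R1: Y=0.004016+0.000j on G[0,1]
R2: Y=0.0001176+0.000j on G[5,4]
C1: Y=0.000+0.0005429j on G[2,1]
R3: Y=0.8000+0.000j on G[0,4]
R4: Y=0.001629+0.000j on G[2,4]
R5: Y=0.4065+0.000j on G[2,0]
C2: Y=0.000+0.003885j on G[2,1]
C3: Y=0.000+0.002973j on G[2,3]
R6: Y=0.1224+0.000j on G[5,0]
R7: Y=0.002591+0.000j on G[1,4]
L2: Y=0.000-0.1954j on G[1,5]
R8: Y=0.08475+0.000j on G[5,4]
C4: Y=0.000+0.009078j on G[1,3]
I2: z[2]−=0.0144, z[1]+=0.0144
L3: Y=0.000-0.009522j on G[3,5]
V1: row V5−V0=1.66, i_V1 at 5,0
solve → V1=1.779-0.003553j, V2=-0.03430+0.02063j, V3=0.09588+0.01150j, V4=0.1635+0.003182j, V5=1.660+0.000j
aux → i_V1=-0.3308-0.008115j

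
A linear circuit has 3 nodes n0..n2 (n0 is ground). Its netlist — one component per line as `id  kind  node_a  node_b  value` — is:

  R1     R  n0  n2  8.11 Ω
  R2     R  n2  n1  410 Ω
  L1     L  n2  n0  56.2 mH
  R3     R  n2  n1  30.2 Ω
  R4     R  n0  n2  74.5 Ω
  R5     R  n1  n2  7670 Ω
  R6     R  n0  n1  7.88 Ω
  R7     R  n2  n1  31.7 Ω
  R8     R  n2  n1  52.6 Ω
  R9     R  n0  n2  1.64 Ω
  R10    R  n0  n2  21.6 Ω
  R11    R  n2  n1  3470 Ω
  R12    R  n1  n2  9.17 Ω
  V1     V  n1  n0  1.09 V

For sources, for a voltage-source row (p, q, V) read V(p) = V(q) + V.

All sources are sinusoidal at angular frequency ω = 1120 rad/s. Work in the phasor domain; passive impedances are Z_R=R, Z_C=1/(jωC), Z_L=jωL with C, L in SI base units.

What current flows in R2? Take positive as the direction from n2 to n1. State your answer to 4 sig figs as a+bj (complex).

-0.002133+8.454e-06j A

Element admittances at ω=1120 rad/s:
  Y(R1) = 0.1233+0.000j S between n0,n2
  Y(R2) = 0.002439+0.000j S between n2,n1
  Y(L1) = 0.000-0.01589j S between n2,n0
  Y(R3) = 0.03311+0.000j S between n2,n1
  Y(R4) = 0.01342+0.000j S between n0,n2
  Y(R5) = 0.0001304+0.000j S between n1,n2
  Y(R6) = 0.1269+0.000j S between n0,n1
  Y(R7) = 0.03155+0.000j S between n2,n1
  Y(R8) = 0.01901+0.000j S between n2,n1
  Y(R9) = 0.6098+0.000j S between n0,n2
  Y(R10) = 0.04630+0.000j S between n0,n2
  Y(R11) = 0.0002882+0.000j S between n2,n1
  Y(R12) = 0.1091+0.000j S between n1,n2
  V1: constraint V(n1)−V(n0) = 1.09
Assemble and solve the 3×3 MNA system:
  V(n1)=1.090+0.000j  V(n2)=0.2156+0.003466j
  i(V1)=-0.3093+0.0006779j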